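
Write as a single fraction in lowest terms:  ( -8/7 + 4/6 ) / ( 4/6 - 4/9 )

Numerator: -8/7 + 4/6 = -10/21
Denominator: 4/6 - 4/9 = 2/9
Divide: (-10/21) · (9/2) = -15/7

-15/7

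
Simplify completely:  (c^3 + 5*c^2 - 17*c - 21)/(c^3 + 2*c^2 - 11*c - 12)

Factor: c^3 + 5*c^2 - 17*c - 21 = (c + 7)*(c - 3)*(c + 1);  c^3 + 2*c^2 - 11*c - 12 = (c + 1)*(c + 4)*(c - 3)
Cancel the common factors (c + 1), (c - 3).

(c + 7)/(c + 4)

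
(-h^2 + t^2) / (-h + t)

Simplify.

h + t

Factor t^2 - h^2 and cancel (-h + t).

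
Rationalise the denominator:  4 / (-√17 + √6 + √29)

(-18*√17 - 6*√29 + 40*√6 + 2*√2958)/93

Group as (√6 + √29) - √17; multiply by (√6 + √29) + √17, then rationalise the remaining surd.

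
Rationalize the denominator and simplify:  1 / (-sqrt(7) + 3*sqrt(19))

(sqrt(7) + 3*sqrt(19))/164

Multiply numerator and denominator by sqrt(7) + 3*sqrt(19).
Denominator becomes 164; numerator becomes sqrt(7) + 3*sqrt(19).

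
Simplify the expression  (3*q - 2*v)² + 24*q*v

Expand the square and combine the 24*q*v term.

(3*q + 2*v)²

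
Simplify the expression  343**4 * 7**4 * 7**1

7**17

343**4 = 7**12; 7**4 = 7**4; 7**1 = 7**1
Combine exponents: 7**17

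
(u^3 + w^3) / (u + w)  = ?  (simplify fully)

u^2 - u*w + w^2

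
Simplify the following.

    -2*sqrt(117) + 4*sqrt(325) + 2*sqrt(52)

18*sqrt(13)

2*sqrt(117) = 6*sqrt(13); 4*sqrt(325) = 20*sqrt(13); 2*sqrt(52) = 4*sqrt(13)
Combine: (-6 + 20 + 4)·sqrt(13) = 18*sqrt(13)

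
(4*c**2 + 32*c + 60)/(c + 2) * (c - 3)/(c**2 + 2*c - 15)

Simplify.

(4*c + 12)/(c + 2)

Factor: 4*c**2 + 32*c + 60 = 4*(c + 5)*(c + 3);  c**2 + 2*c - 15 = (c + 5)*(c - 3)
Cancel the common factors (c - 3), (c + 5).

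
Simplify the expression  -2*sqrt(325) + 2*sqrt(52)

2*sqrt(325) = 10*sqrt(13); 2*sqrt(52) = 4*sqrt(13)
Combine: (-10 + 4)·sqrt(13) = -6*sqrt(13)

-6*sqrt(13)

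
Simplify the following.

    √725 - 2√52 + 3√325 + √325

√725 = 5*√29; 2√52 = 4*√13; 3√325 = 15*√13; √325 = 5*√13

5*√29 + 16*√13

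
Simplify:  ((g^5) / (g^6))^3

Inside the bracket: (g^-1)
Raise to the power 3: (g^-3)

g^(-3)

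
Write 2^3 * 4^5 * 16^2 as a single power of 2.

2^21

2^3 = 2^3; 4^5 = 2^10; 16^2 = 2^8
Combine exponents: 2^21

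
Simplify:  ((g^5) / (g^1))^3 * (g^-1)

Inside the bracket: g^4
Raise to the power 3: g^12
Multiply by (g^-1): add exponents.

g^11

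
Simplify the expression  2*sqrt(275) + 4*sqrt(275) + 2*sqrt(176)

2*sqrt(275) = 10*sqrt(11); 4*sqrt(275) = 20*sqrt(11); 2*sqrt(176) = 8*sqrt(11)
Combine: (10 + 20 + 8)·sqrt(11) = 38*sqrt(11)

38*sqrt(11)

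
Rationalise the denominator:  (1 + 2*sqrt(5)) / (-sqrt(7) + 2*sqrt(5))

(sqrt(7) + 2*sqrt(5) + 2*sqrt(35) + 20)/13

Multiply numerator and denominator by sqrt(7) + 2*sqrt(5).
Denominator becomes 13; numerator becomes sqrt(7) + 2*sqrt(5) + 2*sqrt(35) + 20.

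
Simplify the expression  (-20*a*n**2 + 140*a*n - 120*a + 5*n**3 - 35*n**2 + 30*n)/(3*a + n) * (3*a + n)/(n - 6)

Factor: -20*a*n**2 + 140*a*n - 120*a + 5*n**3 - 35*n**2 + 30*n = 5*(n - 6)*(n - 1)*(-4*a + n)
Cancel the common factors (n - 6), (3*a + n).

-20*a*n + 20*a + 5*n**2 - 5*n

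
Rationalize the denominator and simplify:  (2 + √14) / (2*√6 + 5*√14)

Multiply numerator and denominator by -2*√6 + 5*√14.
Denominator becomes 326; numerator becomes -4*√21 - 4*√6 + 10*√14 + 70.

(-2*√21 - 2*√6 + 5*√14 + 35)/163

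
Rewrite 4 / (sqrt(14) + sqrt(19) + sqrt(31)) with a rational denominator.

Group as (sqrt(19) + sqrt(31)) + sqrt(14); multiply by (sqrt(19) + sqrt(31)) - sqrt(14), then rationalise the remaining surd.

(-2*sqrt(8246) + 2*sqrt(31) + 26*sqrt(19) + 36*sqrt(14))/265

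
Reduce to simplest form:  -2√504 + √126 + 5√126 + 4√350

26*√14

2√504 = 12*√14; √126 = 3*√14; 5√126 = 15*√14; 4√350 = 20*√14
Combine: (-12 + 3 + 15 + 20)·√14 = 26*√14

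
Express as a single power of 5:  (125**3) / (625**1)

125**3 = 5**9; 625**1 = 5**4
Combine exponents: 5**5

5**5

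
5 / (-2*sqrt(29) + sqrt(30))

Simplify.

(-10*sqrt(29) - 5*sqrt(30))/86

Multiply numerator and denominator by sqrt(30) + 2*sqrt(29).
Denominator becomes -86; numerator becomes 5*sqrt(30) + 10*sqrt(29).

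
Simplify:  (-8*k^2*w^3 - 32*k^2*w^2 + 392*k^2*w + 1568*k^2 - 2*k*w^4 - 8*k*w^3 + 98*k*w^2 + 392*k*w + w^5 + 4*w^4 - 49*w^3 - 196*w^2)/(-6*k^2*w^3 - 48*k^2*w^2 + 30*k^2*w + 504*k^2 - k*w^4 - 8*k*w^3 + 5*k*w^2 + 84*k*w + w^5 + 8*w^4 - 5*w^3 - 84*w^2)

(-4*k*w + 28*k + w^2 - 7*w)/(-3*k*w + 9*k + w^2 - 3*w)

Factor: -8*k^2*w^3 - 32*k^2*w^2 + 392*k^2*w + 1568*k^2 - 2*k*w^4 - 8*k*w^3 + 98*k*w^2 + 392*k*w + w^5 + 4*w^4 - 49*w^3 - 196*w^2 = (-4*k + w)*(w + 4)*(w + 7)*(2*k + w)*(w - 7);  -6*k^2*w^3 - 48*k^2*w^2 + 30*k^2*w + 504*k^2 - k*w^4 - 8*k*w^3 + 5*k*w^2 + 84*k*w + w^5 + 8*w^4 - 5*w^3 - 84*w^2 = (2*k + w)*(-3*k + w)*(w + 4)*(w + 7)*(w - 3)
Cancel the common factors (w + 7), (w + 4), (2*k + w).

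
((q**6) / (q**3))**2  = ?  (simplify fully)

q**6

Inside the bracket: q**3
Raise to the power 2: q**6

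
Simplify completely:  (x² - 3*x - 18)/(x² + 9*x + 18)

(x - 6)/(x + 6)

Factor: x² - 3*x - 18 = (x + 3)·(x - 6);  x² + 9*x + 18 = (x + 3)·(x + 6)
Cancel the common factor (x + 3).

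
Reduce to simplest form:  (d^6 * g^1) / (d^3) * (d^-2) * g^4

d*g^5

Quotient: d^3 * g^1
Multiply by (d^-2) * g^4: add exponents.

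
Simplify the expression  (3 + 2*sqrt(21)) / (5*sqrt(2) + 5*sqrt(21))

(-2*sqrt(42) - 3*sqrt(2) + 3*sqrt(21) + 42)/95

Multiply numerator and denominator by -5*sqrt(2) + 5*sqrt(21).
Denominator becomes 475; numerator becomes -10*sqrt(42) - 15*sqrt(2) + 15*sqrt(21) + 210.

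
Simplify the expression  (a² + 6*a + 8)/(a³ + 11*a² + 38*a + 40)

1/(a + 5)

Factor: a² + 6*a + 8 = (a + 4)·(a + 2);  a³ + 11*a² + 38*a + 40 = (a + 4)·(a + 5)·(a + 2)
Cancel the common factors (a + 4), (a + 2).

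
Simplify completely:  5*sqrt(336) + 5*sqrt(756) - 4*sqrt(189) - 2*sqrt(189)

32*sqrt(21)

5*sqrt(336) = 20*sqrt(21); 5*sqrt(756) = 30*sqrt(21); 4*sqrt(189) = 12*sqrt(21); 2*sqrt(189) = 6*sqrt(21)
Combine: (20 + 30 - 12 - 6)·sqrt(21) = 32*sqrt(21)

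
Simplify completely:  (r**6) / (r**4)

Quotient: r**2

r**2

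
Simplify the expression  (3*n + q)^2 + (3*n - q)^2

18*n^2 + 2*q^2

Write as f((3*n),q) + f((3*n),-q) and expand.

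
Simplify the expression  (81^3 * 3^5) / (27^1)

81^3 = 3^12; 3^5 = 3^5; 27^1 = 3^3
Combine exponents: 3^14

3^14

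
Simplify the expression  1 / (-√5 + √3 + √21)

(-23*√3 - 6*√35 + 19*√5 + 13*√21)/109

Group as (√3 + √21) - √5; multiply by (√3 + √21) + √5, then rationalise the remaining surd.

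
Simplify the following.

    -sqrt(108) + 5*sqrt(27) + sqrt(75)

14*sqrt(3)

sqrt(108) = 6*sqrt(3); 5*sqrt(27) = 15*sqrt(3); sqrt(75) = 5*sqrt(3)
Combine: (-6 + 15 + 5)·sqrt(3) = 14*sqrt(3)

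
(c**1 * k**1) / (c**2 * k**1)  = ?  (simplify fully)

1/c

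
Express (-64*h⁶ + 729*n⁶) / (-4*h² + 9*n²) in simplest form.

-64*h⁶ + 729*n⁶ factors as -(2*h - 3*n)*(2*h + 3*n)*(4*h² - 6*h*n + 9*n²)*(4*h² + 6*h*n + 9*n²).

16*h⁴ + 36*h²*n² + 81*n⁴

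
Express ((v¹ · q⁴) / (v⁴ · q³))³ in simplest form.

q³/v⁹

Inside the bracket: (v^-3) · q¹
Raise to the power 3: (v^-9) · q³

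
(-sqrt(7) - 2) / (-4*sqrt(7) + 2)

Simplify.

(5*sqrt(7) + 16)/54

Multiply numerator and denominator by 2 + 4*sqrt(7).
Denominator becomes -108; numerator becomes -32 - 10*sqrt(7).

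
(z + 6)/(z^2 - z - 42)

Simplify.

Factor: z^2 - z - 42 = (z + 6)*(z - 7)
Cancel the common factor (z + 6).

1/(z - 7)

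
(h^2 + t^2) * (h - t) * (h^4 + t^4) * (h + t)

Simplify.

h^8 - t^8

Pair the conjugate factors: (h+t)(h-t) = h^2 - t^2, then repeat with the next factor.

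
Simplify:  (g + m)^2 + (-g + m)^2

2*g^2 + 2*m^2

Binomially expand both and collect terms in m, g.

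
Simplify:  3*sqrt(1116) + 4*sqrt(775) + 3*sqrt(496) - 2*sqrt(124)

46*sqrt(31)

3*sqrt(1116) = 18*sqrt(31); 4*sqrt(775) = 20*sqrt(31); 3*sqrt(496) = 12*sqrt(31); 2*sqrt(124) = 4*sqrt(31)
Combine: (18 + 20 + 12 - 4)·sqrt(31) = 46*sqrt(31)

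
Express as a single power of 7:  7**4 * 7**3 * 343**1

7**4 = 7**4; 7**3 = 7**3; 343**1 = 7**3
Combine exponents: 7**10

7**10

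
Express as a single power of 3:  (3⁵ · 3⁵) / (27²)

3⁵ = 3^5; 3⁵ = 3^5; 27² = 3^6
Combine exponents: 3^4

3^4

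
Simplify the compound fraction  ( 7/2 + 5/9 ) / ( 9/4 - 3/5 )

730/297

Numerator: 7/2 + 5/9 = 73/18
Denominator: 9/4 - 3/5 = 33/20
Divide: (73/18) · (20/33) = 730/297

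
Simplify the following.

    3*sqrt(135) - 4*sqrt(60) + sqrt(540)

7*sqrt(15)

3*sqrt(135) = 9*sqrt(15); 4*sqrt(60) = 8*sqrt(15); sqrt(540) = 6*sqrt(15)
Combine: (9 - 8 + 6)·sqrt(15) = 7*sqrt(15)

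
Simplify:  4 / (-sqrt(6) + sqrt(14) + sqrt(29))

Group as (sqrt(14) + sqrt(29)) - sqrt(6); multiply by (sqrt(14) + sqrt(29)) + sqrt(6), then rationalise the remaining surd.

(-148*sqrt(6) - 36*sqrt(29) + 84*sqrt(14) + 16*sqrt(609))/255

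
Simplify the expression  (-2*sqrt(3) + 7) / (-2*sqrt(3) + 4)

(3*sqrt(3) + 8)/2

Multiply numerator and denominator by 2*sqrt(3) + 4.
Denominator becomes 4; numerator becomes 6*sqrt(3) + 16.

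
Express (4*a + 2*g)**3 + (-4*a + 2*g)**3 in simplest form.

Binomially expand both and collect terms in (2*g), (4*a).

16*g*(12*a**2 + g**2)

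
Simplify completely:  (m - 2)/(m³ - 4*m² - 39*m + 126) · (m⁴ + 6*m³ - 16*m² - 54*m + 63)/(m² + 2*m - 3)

(m² + 5*m - 14)/(m² - m - 42)

Factor: m³ - 4*m² - 39*m + 126 = (m - 3)·(m + 6)·(m - 7);  m⁴ + 6*m³ - 16*m² - 54*m + 63 = (m - 3)·(m - 1)·(m + 7)·(m + 3);  m² + 2*m - 3 = (m - 1)·(m + 3)
Cancel the common factors (m - 1), (m + 3), (m - 3).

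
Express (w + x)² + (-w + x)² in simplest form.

Only the even-power cross terms survive.

2*w² + 2*x²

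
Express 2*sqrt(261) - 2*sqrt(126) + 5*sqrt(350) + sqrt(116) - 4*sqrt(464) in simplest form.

-8*sqrt(29) + 19*sqrt(14)

2*sqrt(261) = 6*sqrt(29); 2*sqrt(126) = 6*sqrt(14); 5*sqrt(350) = 25*sqrt(14); sqrt(116) = 2*sqrt(29); 4*sqrt(464) = 16*sqrt(29)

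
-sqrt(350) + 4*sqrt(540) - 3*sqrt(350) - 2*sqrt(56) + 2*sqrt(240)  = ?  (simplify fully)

-24*sqrt(14) + 32*sqrt(15)

sqrt(350) = 5*sqrt(14); 4*sqrt(540) = 24*sqrt(15); 3*sqrt(350) = 15*sqrt(14); 2*sqrt(56) = 4*sqrt(14); 2*sqrt(240) = 8*sqrt(15)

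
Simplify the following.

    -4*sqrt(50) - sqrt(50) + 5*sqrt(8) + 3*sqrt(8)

-9*sqrt(2)

4*sqrt(50) = 20*sqrt(2); sqrt(50) = 5*sqrt(2); 5*sqrt(8) = 10*sqrt(2); 3*sqrt(8) = 6*sqrt(2)
Combine: (-20 - 5 + 10 + 6)·sqrt(2) = -9*sqrt(2)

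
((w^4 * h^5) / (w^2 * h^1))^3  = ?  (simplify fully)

Inside the bracket: w^2 * h^4
Raise to the power 3: w^6 * h^12

h^12*w^6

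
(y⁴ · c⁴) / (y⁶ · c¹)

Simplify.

Quotient: (y^-2) · c³

c³/y²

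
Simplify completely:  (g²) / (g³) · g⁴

g³

Quotient: (g^-1)
Multiply by g⁴: add exponents.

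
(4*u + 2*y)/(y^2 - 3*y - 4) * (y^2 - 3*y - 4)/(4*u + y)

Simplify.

(4*u + 2*y)/(4*u + y)

Factor: 4*u + 2*y = 2*(2*u + y);  y^2 - 3*y - 4 = (y + 1)*(y - 4);  y^2 - 3*y - 4 = (y - 4)*(y + 1)
Cancel the common factors (y - 4), (y + 1).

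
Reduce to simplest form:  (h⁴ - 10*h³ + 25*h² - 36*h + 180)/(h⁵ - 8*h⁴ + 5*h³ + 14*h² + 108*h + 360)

1/(h + 2)

Factor: h⁴ - 10*h³ + 25*h² - 36*h + 180 = (h - 5)·(h² + h + 6)·(h - 6);  h⁵ - 8*h⁴ + 5*h³ + 14*h² + 108*h + 360 = (h - 5)·(h² + h + 6)·(h - 6)·(h + 2)
Cancel the common factors (h² + h + 6), (h - 6), (h - 5).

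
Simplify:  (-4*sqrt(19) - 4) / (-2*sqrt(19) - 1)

(4*sqrt(19) + 148)/75

Multiply numerator and denominator by -1 + 2*sqrt(19).
Denominator becomes -75; numerator becomes -148 - 4*sqrt(19).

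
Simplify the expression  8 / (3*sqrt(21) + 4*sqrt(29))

(-24*sqrt(21) + 32*sqrt(29))/275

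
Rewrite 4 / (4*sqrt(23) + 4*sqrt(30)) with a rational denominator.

(-sqrt(23) + sqrt(30))/7

Multiply numerator and denominator by -4*sqrt(23) + 4*sqrt(30).
Denominator becomes 112; numerator becomes -16*sqrt(23) + 16*sqrt(30).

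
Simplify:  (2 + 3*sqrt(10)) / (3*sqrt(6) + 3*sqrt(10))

Multiply numerator and denominator by -3*sqrt(6) + 3*sqrt(10).
Denominator becomes 36; numerator becomes -18*sqrt(15) - 6*sqrt(6) + 6*sqrt(10) + 90.

(-3*sqrt(15) - sqrt(6) + sqrt(10) + 15)/6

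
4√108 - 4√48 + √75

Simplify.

4√108 = 24*√3; 4√48 = 16*√3; √75 = 5*√3
Combine: (24 - 16 + 5)·√3 = 13*√3

13*√3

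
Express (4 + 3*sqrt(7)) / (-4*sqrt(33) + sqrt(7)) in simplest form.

Multiply numerator and denominator by sqrt(7) + 4*sqrt(33).
Denominator becomes -521; numerator becomes 4*sqrt(7) + 21 + 16*sqrt(33) + 12*sqrt(231).

(-12*sqrt(231) - 16*sqrt(33) - 21 - 4*sqrt(7))/521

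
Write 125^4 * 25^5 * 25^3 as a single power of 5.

5^28

125^4 = 5^12; 25^5 = 5^10; 25^3 = 5^6
Combine exponents: 5^28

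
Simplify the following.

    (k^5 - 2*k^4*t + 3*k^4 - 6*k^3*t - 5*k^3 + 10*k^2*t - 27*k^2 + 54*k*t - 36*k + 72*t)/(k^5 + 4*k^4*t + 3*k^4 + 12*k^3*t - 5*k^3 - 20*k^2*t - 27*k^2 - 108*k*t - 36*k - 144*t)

(k - 2*t)/(k + 4*t)

Factor: k^5 - 2*k^4*t + 3*k^4 - 6*k^3*t - 5*k^3 + 10*k^2*t - 27*k^2 + 54*k*t - 36*k + 72*t = (k - 3)*(k - 2*t)*(k + 3)*(k^2 + 3*k + 4);  k^5 + 4*k^4*t + 3*k^4 + 12*k^3*t - 5*k^3 - 20*k^2*t - 27*k^2 - 108*k*t - 36*k - 144*t = (k - 3)*(k + 4*t)*(k + 3)*(k^2 + 3*k + 4)
Cancel the common factors (k^2 + 3*k + 4), (k - 3), (k + 3).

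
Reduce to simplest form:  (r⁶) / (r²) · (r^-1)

r³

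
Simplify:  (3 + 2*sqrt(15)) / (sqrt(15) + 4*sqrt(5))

(-30 - 3*sqrt(15) + 12*sqrt(5) + 40*sqrt(3))/65

Multiply numerator and denominator by -4*sqrt(5) + sqrt(15).
Denominator becomes -65; numerator becomes -40*sqrt(3) - 12*sqrt(5) + 3*sqrt(15) + 30.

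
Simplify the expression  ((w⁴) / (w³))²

Inside the bracket: w¹
Raise to the power 2: w²

w²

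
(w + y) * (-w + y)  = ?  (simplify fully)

Pair the conjugate factors: (y+w)(y-w) = -w^2 + y^2.

-w^2 + y^2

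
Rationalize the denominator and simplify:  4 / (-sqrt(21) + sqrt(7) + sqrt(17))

(-12*sqrt(21) + 44*sqrt(17) + 124*sqrt(7) + 56*sqrt(51))/467

Group as (sqrt(7) + sqrt(17)) - sqrt(21); multiply by (sqrt(7) + sqrt(17)) + sqrt(21), then rationalise the remaining surd.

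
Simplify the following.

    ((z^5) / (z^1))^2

z^8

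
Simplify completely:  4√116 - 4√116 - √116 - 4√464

4√116 = 8*√29; 4√116 = 8*√29; √116 = 2*√29; 4√464 = 16*√29
Combine: (8 - 8 - 2 - 16)·√29 = -18*√29

-18*√29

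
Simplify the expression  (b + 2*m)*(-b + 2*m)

Product of conjugates: (P+Q)(P-Q) = P**2 - Q**2.

-b**2 + 4*m**2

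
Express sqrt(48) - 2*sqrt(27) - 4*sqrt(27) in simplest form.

-14*sqrt(3)

sqrt(48) = 4*sqrt(3); 2*sqrt(27) = 6*sqrt(3); 4*sqrt(27) = 12*sqrt(3)
Combine: (4 - 6 - 12)·sqrt(3) = -14*sqrt(3)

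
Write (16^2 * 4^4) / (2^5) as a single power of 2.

2^11

16^2 = 2^8; 4^4 = 2^8; 2^5 = 2^5
Combine exponents: 2^11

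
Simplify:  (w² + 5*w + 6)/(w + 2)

w + 3

Factor: w² + 5*w + 6 = (w + 2)·(w + 3)
Cancel the common factor (w + 2).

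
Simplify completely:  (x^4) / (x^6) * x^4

x^2

Quotient: (x^-2)
Multiply by x^4: add exponents.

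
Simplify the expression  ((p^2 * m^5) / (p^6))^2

m^10/p^8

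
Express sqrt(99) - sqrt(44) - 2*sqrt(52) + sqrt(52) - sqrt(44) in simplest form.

-2*sqrt(13) - sqrt(11)

sqrt(99) = 3*sqrt(11); sqrt(44) = 2*sqrt(11); 2*sqrt(52) = 4*sqrt(13); sqrt(52) = 2*sqrt(13); sqrt(44) = 2*sqrt(11)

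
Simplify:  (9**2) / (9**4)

3**(-4)

9**2 = 3**4; 9**4 = 3**8
Combine exponents: 3**(-4)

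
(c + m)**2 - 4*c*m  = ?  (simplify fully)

Expanding gives c**2 - 2*c*m + m**2, a perfect square.

(c - m)**2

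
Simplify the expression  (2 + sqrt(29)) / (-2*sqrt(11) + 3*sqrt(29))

Multiply numerator and denominator by 2*sqrt(11) + 3*sqrt(29).
Denominator becomes 217; numerator becomes 4*sqrt(11) + 6*sqrt(29) + 2*sqrt(319) + 87.

(4*sqrt(11) + 6*sqrt(29) + 2*sqrt(319) + 87)/217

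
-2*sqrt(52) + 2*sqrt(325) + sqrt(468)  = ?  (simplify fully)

12*sqrt(13)

2*sqrt(52) = 4*sqrt(13); 2*sqrt(325) = 10*sqrt(13); sqrt(468) = 6*sqrt(13)
Combine: (-4 + 10 + 6)·sqrt(13) = 12*sqrt(13)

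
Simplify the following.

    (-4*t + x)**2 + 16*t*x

(4*t + x)**2

Expanding gives 16*t**2 + 8*t*x + x**2, a perfect square.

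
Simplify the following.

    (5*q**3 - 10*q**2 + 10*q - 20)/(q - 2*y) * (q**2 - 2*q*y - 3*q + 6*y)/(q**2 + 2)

Factor: 5*q**3 - 10*q**2 + 10*q - 20 = 5*(q - 2)*(q**2 + 2);  q**2 - 2*q*y - 3*q + 6*y = (q - 3)*(q - 2*y)
Cancel the common factors (q**2 + 2), (q - 2*y).

5*q**2 - 25*q + 30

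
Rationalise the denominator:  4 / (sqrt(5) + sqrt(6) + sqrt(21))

Group as (sqrt(5) + sqrt(6)) + sqrt(21); multiply by (sqrt(5) + sqrt(6)) - sqrt(21), then rationalise the remaining surd.

(-6*sqrt(70) - 10*sqrt(21) + 20*sqrt(6) + 22*sqrt(5))/5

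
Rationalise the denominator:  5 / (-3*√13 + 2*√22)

Multiply numerator and denominator by 2*√22 + 3*√13.
Denominator becomes -29; numerator becomes 10*√22 + 15*√13.

(-15*√13 - 10*√22)/29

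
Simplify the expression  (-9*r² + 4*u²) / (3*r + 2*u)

-3*r + 2*u

Difference of squares: factor out (3*r + 2*u).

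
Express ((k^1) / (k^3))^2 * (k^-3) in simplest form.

k^(-7)

Inside the bracket: (k^-2)
Raise to the power 2: (k^-4)
Multiply by (k^-3): add exponents.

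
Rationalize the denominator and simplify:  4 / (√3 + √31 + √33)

(-24*√341 + 4*√33 + 20*√31 + 244*√3)/371

Group as (√3 + √31) + √33; multiply by (√3 + √31) - √33, then rationalise the remaining surd.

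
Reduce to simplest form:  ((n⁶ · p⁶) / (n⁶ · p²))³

p^12

Inside the bracket: p⁴
Raise to the power 3: p^12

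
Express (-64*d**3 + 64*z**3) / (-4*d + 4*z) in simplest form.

(4*z)**3 - (4*d)**3 = (-4*d + 4*z)(16*d**2 + 16*d*z + 16*z**2).

16*d**2 + 16*d*z + 16*z**2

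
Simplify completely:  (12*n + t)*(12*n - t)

144*n^2 - t^2

Difference of squares with P = 12*n, Q = t.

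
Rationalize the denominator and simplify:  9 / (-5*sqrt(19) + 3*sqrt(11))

Multiply numerator and denominator by 3*sqrt(11) + 5*sqrt(19).
Denominator becomes -376; numerator becomes 27*sqrt(11) + 45*sqrt(19).

(-45*sqrt(19) - 27*sqrt(11))/376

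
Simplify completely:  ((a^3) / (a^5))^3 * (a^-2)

a^(-8)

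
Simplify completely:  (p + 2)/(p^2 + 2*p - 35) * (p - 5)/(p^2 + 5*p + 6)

1/(p^2 + 10*p + 21)

Factor: p^2 + 2*p - 35 = (p + 7)*(p - 5);  p^2 + 5*p + 6 = (p + 3)*(p + 2)
Cancel the common factors (p - 5), (p + 2).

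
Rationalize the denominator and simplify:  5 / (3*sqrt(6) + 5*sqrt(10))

Multiply numerator and denominator by -3*sqrt(6) + 5*sqrt(10).
Denominator becomes 196; numerator becomes -15*sqrt(6) + 25*sqrt(10).

(-15*sqrt(6) + 25*sqrt(10))/196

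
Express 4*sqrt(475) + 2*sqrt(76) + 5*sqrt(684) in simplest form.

54*sqrt(19)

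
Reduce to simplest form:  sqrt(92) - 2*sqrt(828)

-10*sqrt(23)

sqrt(92) = 2*sqrt(23); 2*sqrt(828) = 12*sqrt(23)
Combine: (2 - 12)·sqrt(23) = -10*sqrt(23)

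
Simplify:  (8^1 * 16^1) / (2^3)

8^1 = 2^3; 16^1 = 2^4; 2^3 = 2^3
Combine exponents: 2^4

2^4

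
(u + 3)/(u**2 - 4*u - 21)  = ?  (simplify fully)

1/(u - 7)

Factor: u**2 - 4*u - 21 = (u + 3)*(u - 7)
Cancel the common factor (u + 3).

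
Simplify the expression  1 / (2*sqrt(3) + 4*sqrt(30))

Multiply numerator and denominator by -2*sqrt(3) + 4*sqrt(30).
Denominator becomes 468; numerator becomes -2*sqrt(3) + 4*sqrt(30).

(-sqrt(3) + 2*sqrt(30))/234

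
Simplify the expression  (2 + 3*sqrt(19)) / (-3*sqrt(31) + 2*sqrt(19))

Multiply numerator and denominator by 2*sqrt(19) + 3*sqrt(31).
Denominator becomes -203; numerator becomes 4*sqrt(19) + 6*sqrt(31) + 114 + 9*sqrt(589).

(-9*sqrt(589) - 114 - 6*sqrt(31) - 4*sqrt(19))/203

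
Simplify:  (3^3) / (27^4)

3^3 = 3^3; 27^4 = 3^12
Combine exponents: 3^(-9)

3^(-9)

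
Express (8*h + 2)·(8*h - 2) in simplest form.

Difference of squares with P = 8*h, Q = 2.

64*h² - 4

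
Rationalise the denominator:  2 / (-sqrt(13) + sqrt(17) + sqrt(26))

(-15*sqrt(13) + 2*sqrt(26) + 11*sqrt(17) + 13*sqrt(34))/217

Group as (sqrt(17) + sqrt(26)) - sqrt(13); multiply by (sqrt(17) + sqrt(26)) + sqrt(13), then rationalise the remaining surd.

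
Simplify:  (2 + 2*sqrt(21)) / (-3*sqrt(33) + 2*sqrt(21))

(-18*sqrt(77) - 84 - 6*sqrt(33) - 4*sqrt(21))/213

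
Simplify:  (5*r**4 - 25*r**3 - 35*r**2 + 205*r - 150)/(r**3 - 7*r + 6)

5*r - 25

Factor: 5*r**4 - 25*r**3 - 35*r**2 + 205*r - 150 = 5*(r + 3)*(r - 1)*(r - 5)*(r - 2);  r**3 - 7*r + 6 = (r + 3)*(r - 2)*(r - 1)
Cancel the common factors (r - 2), (r - 1), (r + 3).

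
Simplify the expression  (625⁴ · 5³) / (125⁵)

5^4

625⁴ = 5^16; 5³ = 5^3; 125⁵ = 5^15
Combine exponents: 5^4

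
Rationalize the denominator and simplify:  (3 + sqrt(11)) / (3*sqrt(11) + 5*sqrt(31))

(-33 - 9*sqrt(11) + 15*sqrt(31) + 5*sqrt(341))/676

Multiply numerator and denominator by -5*sqrt(31) + 3*sqrt(11).
Denominator becomes -676; numerator becomes -5*sqrt(341) - 15*sqrt(31) + 9*sqrt(11) + 33.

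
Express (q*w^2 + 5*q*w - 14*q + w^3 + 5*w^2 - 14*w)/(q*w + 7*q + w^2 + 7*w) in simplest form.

Factor: q*w^2 + 5*q*w - 14*q + w^3 + 5*w^2 - 14*w = (w + 7)*(w - 2)*(q + w);  q*w + 7*q + w^2 + 7*w = (w + 7)*(q + w)
Cancel the common factors (q + w), (w + 7).

w - 2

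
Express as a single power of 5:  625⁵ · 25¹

5^22

625⁵ = 5^20; 25¹ = 5^2
Combine exponents: 5^22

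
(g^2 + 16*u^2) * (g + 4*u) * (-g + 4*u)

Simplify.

-g^4 + 256*u^4

Telescope via difference of squares: ((4*u)+g)((4*u)-g) = -g^2 + 16*u^2, then repeat with the next factor.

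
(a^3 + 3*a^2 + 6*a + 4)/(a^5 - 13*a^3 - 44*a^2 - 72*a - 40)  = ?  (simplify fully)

Factor: a^3 + 3*a^2 + 6*a + 4 = (a^2 + 2*a + 4)*(a + 1);  a^5 - 13*a^3 - 44*a^2 - 72*a - 40 = (a + 1)*(a^2 + 2*a + 4)*(a - 5)*(a + 2)
Cancel the common factors (a^2 + 2*a + 4), (a + 1).

1/(a^2 - 3*a - 10)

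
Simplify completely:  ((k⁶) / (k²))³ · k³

k^15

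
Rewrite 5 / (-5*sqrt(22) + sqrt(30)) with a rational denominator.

(-5*sqrt(22) - sqrt(30))/104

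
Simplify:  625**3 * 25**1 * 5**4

5**18

625**3 = 5**12; 25**1 = 5**2; 5**4 = 5**4
Combine exponents: 5**18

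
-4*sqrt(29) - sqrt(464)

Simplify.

-8*sqrt(29)

4*sqrt(29) = 4*sqrt(29); sqrt(464) = 4*sqrt(29)
Combine: (-4 - 4)·sqrt(29) = -8*sqrt(29)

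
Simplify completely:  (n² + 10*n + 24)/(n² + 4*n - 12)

Factor: n² + 10*n + 24 = (n + 6)·(n + 4);  n² + 4*n - 12 = (n - 2)·(n + 6)
Cancel the common factor (n + 6).

(n + 4)/(n - 2)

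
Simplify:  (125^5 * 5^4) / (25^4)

125^5 = 5^15; 5^4 = 5^4; 25^4 = 5^8
Combine exponents: 5^11

5^11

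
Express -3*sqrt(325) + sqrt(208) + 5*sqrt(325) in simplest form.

3*sqrt(325) = 15*sqrt(13); sqrt(208) = 4*sqrt(13); 5*sqrt(325) = 25*sqrt(13)
Combine: (-15 + 4 + 25)·sqrt(13) = 14*sqrt(13)

14*sqrt(13)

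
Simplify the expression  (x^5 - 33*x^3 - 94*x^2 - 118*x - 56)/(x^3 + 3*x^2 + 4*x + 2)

x^2 - 3*x - 28

Factor: x^5 - 33*x^3 - 94*x^2 - 118*x - 56 = (x - 7)*(x + 1)*(x^2 + 2*x + 2)*(x + 4);  x^3 + 3*x^2 + 4*x + 2 = (x^2 + 2*x + 2)*(x + 1)
Cancel the common factors (x^2 + 2*x + 2), (x + 1).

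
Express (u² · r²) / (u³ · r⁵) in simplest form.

1/(r³*u)

Quotient: (u^-1) · (r^-3)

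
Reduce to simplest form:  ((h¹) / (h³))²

Inside the bracket: (h^-2)
Raise to the power 2: (h^-4)

h^(-4)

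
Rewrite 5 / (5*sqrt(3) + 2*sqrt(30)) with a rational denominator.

Multiply numerator and denominator by -5*sqrt(3) + 2*sqrt(30).
Denominator becomes 45; numerator becomes -25*sqrt(3) + 10*sqrt(30).

(-5*sqrt(3) + 2*sqrt(30))/9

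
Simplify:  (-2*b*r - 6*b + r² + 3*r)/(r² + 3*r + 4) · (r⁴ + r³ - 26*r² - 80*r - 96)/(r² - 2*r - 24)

-2*b*r - 6*b + r² + 3*r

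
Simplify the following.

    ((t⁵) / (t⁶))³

t^(-3)

Inside the bracket: (t^-1)
Raise to the power 3: (t^-3)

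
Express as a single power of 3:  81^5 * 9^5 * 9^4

3^38

81^5 = 3^20; 9^5 = 3^10; 9^4 = 3^8
Combine exponents: 3^38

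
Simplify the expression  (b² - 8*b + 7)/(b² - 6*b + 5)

Factor: b² - 8*b + 7 = (b - 7)·(b - 1);  b² - 6*b + 5 = (b - 1)·(b - 5)
Cancel the common factor (b - 1).

(b - 7)/(b - 5)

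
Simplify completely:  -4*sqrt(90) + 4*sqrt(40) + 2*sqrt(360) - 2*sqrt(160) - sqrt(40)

-2*sqrt(10)

4*sqrt(90) = 12*sqrt(10); 4*sqrt(40) = 8*sqrt(10); 2*sqrt(360) = 12*sqrt(10); 2*sqrt(160) = 8*sqrt(10); sqrt(40) = 2*sqrt(10)
Combine: (-12 + 8 + 12 - 8 - 2)·sqrt(10) = -2*sqrt(10)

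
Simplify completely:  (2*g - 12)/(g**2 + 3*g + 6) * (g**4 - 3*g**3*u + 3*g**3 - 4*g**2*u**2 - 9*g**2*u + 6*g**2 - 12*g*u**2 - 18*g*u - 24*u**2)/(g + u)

2*g**2 - 8*g*u - 12*g + 48*u

Factor: 2*g - 12 = 2*(g - 6);  g**4 - 3*g**3*u + 3*g**3 - 4*g**2*u**2 - 9*g**2*u + 6*g**2 - 12*g*u**2 - 18*g*u - 24*u**2 = (g - 4*u)*(g + u)*(g**2 + 3*g + 6)
Cancel the common factors (g**2 + 3*g + 6), (g + u).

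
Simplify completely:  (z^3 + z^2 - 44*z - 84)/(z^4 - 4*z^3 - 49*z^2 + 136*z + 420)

1/(z - 5)

Factor: z^3 + z^2 - 44*z - 84 = (z + 2)*(z + 6)*(z - 7);  z^4 - 4*z^3 - 49*z^2 + 136*z + 420 = (z + 2)*(z + 6)*(z - 7)*(z - 5)
Cancel the common factors (z - 7), (z + 2), (z + 6).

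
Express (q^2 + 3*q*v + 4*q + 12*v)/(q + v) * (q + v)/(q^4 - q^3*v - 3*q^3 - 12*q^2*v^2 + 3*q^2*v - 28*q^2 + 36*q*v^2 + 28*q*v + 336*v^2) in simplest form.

1/(q^2 - 4*q*v - 7*q + 28*v)

Factor: q^2 + 3*q*v + 4*q + 12*v = (q + 3*v)*(q + 4);  q^4 - q^3*v - 3*q^3 - 12*q^2*v^2 + 3*q^2*v - 28*q^2 + 36*q*v^2 + 28*q*v + 336*v^2 = (q - 4*v)*(q + 3*v)*(q + 4)*(q - 7)
Cancel the common factors (q + v), (q + 4), (q + 3*v).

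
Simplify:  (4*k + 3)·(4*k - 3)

16*k² - 9

(4*k)^2 - (3)^2 = 16*k² - 9.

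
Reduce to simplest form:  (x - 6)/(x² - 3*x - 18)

1/(x + 3)

Factor: x² - 3*x - 18 = (x - 6)·(x + 3)
Cancel the common factor (x - 6).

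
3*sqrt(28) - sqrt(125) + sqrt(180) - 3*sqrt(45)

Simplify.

3*sqrt(28) = 6*sqrt(7); sqrt(125) = 5*sqrt(5); sqrt(180) = 6*sqrt(5); 3*sqrt(45) = 9*sqrt(5)

-8*sqrt(5) + 6*sqrt(7)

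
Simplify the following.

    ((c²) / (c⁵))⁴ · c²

c^(-10)

Inside the bracket: (c^-3)
Raise to the power 4: (c^-12)
Multiply by c²: add exponents.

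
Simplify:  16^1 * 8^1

16^1 = 2^4; 8^1 = 2^3
Combine exponents: 2^7

2^7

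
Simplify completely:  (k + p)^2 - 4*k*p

Expand the square and combine the 4*k*p term.

(k - p)^2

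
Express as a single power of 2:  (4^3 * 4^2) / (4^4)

4^3 = 2^6; 4^2 = 2^4; 4^4 = 2^8
Combine exponents: 2^2

2^2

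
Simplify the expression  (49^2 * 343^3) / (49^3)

7^7

49^2 = 7^4; 343^3 = 7^9; 49^3 = 7^6
Combine exponents: 7^7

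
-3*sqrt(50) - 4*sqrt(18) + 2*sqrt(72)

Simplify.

-15*sqrt(2)

3*sqrt(50) = 15*sqrt(2); 4*sqrt(18) = 12*sqrt(2); 2*sqrt(72) = 12*sqrt(2)
Combine: (-15 - 12 + 12)·sqrt(2) = -15*sqrt(2)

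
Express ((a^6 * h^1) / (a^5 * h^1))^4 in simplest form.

a^4

Inside the bracket: a^1
Raise to the power 4: a^4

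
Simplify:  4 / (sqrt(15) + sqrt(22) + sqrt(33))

(-33*sqrt(10) + 2*sqrt(33) + 13*sqrt(22) + 20*sqrt(15))/163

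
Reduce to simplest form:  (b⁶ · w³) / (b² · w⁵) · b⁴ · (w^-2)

b⁸/w⁴

Quotient: b⁴ · (w^-2)
Multiply by b⁴ · (w^-2): add exponents.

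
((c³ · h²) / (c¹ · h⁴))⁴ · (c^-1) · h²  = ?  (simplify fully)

c⁷/h⁶

Inside the bracket: c² · (h^-2)
Raise to the power 4: c⁸ · (h^-8)
Multiply by (c^-1) · h²: add exponents.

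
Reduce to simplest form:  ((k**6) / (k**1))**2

Inside the bracket: k**5
Raise to the power 2: k**10

k**10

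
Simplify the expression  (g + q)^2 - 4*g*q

(g - q)^2

Expanding gives g^2 - 2*g*q + q^2, a perfect square.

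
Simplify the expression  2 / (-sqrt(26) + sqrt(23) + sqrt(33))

Group as (sqrt(23) + sqrt(33)) - sqrt(26); multiply by (sqrt(23) + sqrt(33)) + sqrt(26), then rationalise the remaining surd.

(-15*sqrt(26) + 8*sqrt(33) + 18*sqrt(23) + sqrt(19734))/534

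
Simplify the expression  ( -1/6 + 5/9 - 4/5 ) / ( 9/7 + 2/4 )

Numerator: -1/6 + 5/9 - 4/5 = -37/90
Denominator: 9/7 + 2/4 = 25/14
Divide: (-37/90) · (14/25) = -259/1125

-259/1125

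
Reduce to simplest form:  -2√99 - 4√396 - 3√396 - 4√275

2√99 = 6*√11; 4√396 = 24*√11; 3√396 = 18*√11; 4√275 = 20*√11
Combine: (-6 - 24 - 18 - 20)·√11 = -68*√11

-68*√11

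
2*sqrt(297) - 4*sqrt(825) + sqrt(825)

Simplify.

-9*sqrt(33)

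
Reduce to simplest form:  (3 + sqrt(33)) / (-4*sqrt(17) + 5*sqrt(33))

(12*sqrt(17) + 15*sqrt(33) + 4*sqrt(561) + 165)/553

Multiply numerator and denominator by 4*sqrt(17) + 5*sqrt(33).
Denominator becomes 553; numerator becomes 12*sqrt(17) + 15*sqrt(33) + 4*sqrt(561) + 165.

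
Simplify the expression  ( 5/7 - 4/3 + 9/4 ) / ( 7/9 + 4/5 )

2055/1988

Numerator: 5/7 - 4/3 + 9/4 = 137/84
Denominator: 7/9 + 4/5 = 71/45
Divide: (137/84) · (45/71) = 2055/1988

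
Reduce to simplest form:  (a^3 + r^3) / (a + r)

Apply the sum-of-cubes factorisation and cancel (a + r).

a^2 - a*r + r^2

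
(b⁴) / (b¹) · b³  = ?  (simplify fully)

b⁶

Quotient: b³
Multiply by b³: add exponents.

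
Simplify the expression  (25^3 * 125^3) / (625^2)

5^7

25^3 = 5^6; 125^3 = 5^9; 625^2 = 5^8
Combine exponents: 5^7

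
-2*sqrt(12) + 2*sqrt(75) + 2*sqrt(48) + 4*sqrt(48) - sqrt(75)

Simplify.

2*sqrt(12) = 4*sqrt(3); 2*sqrt(75) = 10*sqrt(3); 2*sqrt(48) = 8*sqrt(3); 4*sqrt(48) = 16*sqrt(3); sqrt(75) = 5*sqrt(3)
Combine: (-4 + 10 + 8 + 16 - 5)·sqrt(3) = 25*sqrt(3)

25*sqrt(3)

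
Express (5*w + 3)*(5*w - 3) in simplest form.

Difference of squares with P = 5*w, Q = 3.

25*w^2 - 9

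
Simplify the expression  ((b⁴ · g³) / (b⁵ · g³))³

b^(-3)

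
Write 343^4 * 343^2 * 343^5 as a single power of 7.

7^33

343^4 = 7^12; 343^2 = 7^6; 343^5 = 7^15
Combine exponents: 7^33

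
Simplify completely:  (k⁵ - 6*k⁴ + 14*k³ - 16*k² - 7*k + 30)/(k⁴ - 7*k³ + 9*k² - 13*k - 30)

Factor: k⁵ - 6*k⁴ + 14*k³ - 16*k² - 7*k + 30 = (k - 2)·(k² - 2*k + 5)·(k - 3)·(k + 1);  k⁴ - 7*k³ + 9*k² - 13*k - 30 = (k² - 2*k + 5)·(k - 6)·(k + 1)
Cancel the common factors (k² - 2*k + 5), (k + 1).

(k² - 5*k + 6)/(k - 6)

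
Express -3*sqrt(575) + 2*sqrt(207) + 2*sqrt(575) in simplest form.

3*sqrt(575) = 15*sqrt(23); 2*sqrt(207) = 6*sqrt(23); 2*sqrt(575) = 10*sqrt(23)
Combine: (-15 + 6 + 10)·sqrt(23) = sqrt(23)

sqrt(23)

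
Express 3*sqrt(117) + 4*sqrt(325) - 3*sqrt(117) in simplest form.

20*sqrt(13)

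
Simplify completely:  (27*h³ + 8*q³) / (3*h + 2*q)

(3*h)^3 + (2*q)^3 = (3*h + 2*q)(9*h² - 6*h*q + 4*q²).

9*h² - 6*h*q + 4*q²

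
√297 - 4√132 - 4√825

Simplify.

-25*√33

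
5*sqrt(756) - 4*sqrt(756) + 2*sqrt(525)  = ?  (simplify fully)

16*sqrt(21)

5*sqrt(756) = 30*sqrt(21); 4*sqrt(756) = 24*sqrt(21); 2*sqrt(525) = 10*sqrt(21)
Combine: (30 - 24 + 10)·sqrt(21) = 16*sqrt(21)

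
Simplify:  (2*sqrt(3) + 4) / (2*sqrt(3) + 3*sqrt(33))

(-8*sqrt(3) - 12 + 18*sqrt(11) + 12*sqrt(33))/285

Multiply numerator and denominator by -3*sqrt(33) + 2*sqrt(3).
Denominator becomes -285; numerator becomes -12*sqrt(33) - 18*sqrt(11) + 12 + 8*sqrt(3).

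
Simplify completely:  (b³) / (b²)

b

Quotient: b¹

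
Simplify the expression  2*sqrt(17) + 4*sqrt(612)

26*sqrt(17)

2*sqrt(17) = 2*sqrt(17); 4*sqrt(612) = 24*sqrt(17)
Combine: (2 + 24)·sqrt(17) = 26*sqrt(17)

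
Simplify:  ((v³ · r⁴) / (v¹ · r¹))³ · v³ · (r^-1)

r⁸*v⁹

Inside the bracket: v² · r³
Raise to the power 3: v⁶ · r⁹
Multiply by v³ · (r^-1): add exponents.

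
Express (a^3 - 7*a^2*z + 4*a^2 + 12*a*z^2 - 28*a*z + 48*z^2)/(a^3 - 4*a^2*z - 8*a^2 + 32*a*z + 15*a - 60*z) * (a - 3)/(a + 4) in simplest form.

Factor: a^3 - 7*a^2*z + 4*a^2 + 12*a*z^2 - 28*a*z + 48*z^2 = (a - 4*z)*(a - 3*z)*(a + 4);  a^3 - 4*a^2*z - 8*a^2 + 32*a*z + 15*a - 60*z = (a - 4*z)*(a - 5)*(a - 3)
Cancel the common factors (a - 3), (a - 4*z), (a + 4).

(a - 3*z)/(a - 5)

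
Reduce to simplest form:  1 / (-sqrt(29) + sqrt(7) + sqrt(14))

(4*sqrt(29) + 11*sqrt(14) + 18*sqrt(7) + 7*sqrt(58))/164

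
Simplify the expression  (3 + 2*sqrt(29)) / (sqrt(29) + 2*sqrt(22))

Multiply numerator and denominator by -2*sqrt(22) + sqrt(29).
Denominator becomes -59; numerator becomes -4*sqrt(638) - 6*sqrt(22) + 3*sqrt(29) + 58.

(-58 - 3*sqrt(29) + 6*sqrt(22) + 4*sqrt(638))/59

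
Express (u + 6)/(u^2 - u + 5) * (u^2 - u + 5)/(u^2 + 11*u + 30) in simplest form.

Factor: u^2 + 11*u + 30 = (u + 6)*(u + 5)
Cancel the common factors (u^2 - u + 5), (u + 6).

1/(u + 5)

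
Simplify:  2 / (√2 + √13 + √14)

(-8*√91 + 2*√14 + 6*√13 + 50*√2)/103

Group as (√2 + √13) + √14; multiply by (√2 + √13) - √14, then rationalise the remaining surd.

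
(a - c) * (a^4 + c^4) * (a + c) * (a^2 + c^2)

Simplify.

Telescope via difference of squares: (a+c)(a-c) = a^2 - c^2, then repeat with the next factor.

a^8 - c^8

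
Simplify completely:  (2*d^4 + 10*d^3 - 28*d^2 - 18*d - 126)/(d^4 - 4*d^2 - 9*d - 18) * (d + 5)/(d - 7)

Factor: 2*d^4 + 10*d^3 - 28*d^2 - 18*d - 126 = 2*(d + 7)*(d^2 + d + 3)*(d - 3);  d^4 - 4*d^2 - 9*d - 18 = (d - 3)*(d^2 + d + 3)*(d + 2)
Cancel the common factors (d^2 + d + 3), (d - 3).

(2*d^2 + 24*d + 70)/(d^2 - 5*d - 14)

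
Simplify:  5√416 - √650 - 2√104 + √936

5√416 = 20*√26; √650 = 5*√26; 2√104 = 4*√26; √936 = 6*√26
Combine: (20 - 5 - 4 + 6)·√26 = 17*√26

17*√26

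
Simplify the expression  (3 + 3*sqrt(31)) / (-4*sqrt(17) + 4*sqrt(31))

Multiply numerator and denominator by 4*sqrt(17) + 4*sqrt(31).
Denominator becomes 224; numerator becomes 12*sqrt(17) + 12*sqrt(31) + 12*sqrt(527) + 372.

(3*sqrt(17) + 3*sqrt(31) + 3*sqrt(527) + 93)/56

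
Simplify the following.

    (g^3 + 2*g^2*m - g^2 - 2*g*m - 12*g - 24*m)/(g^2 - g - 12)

Factor: g^3 + 2*g^2*m - g^2 - 2*g*m - 12*g - 24*m = (g - 4)*(g + 2*m)*(g + 3);  g^2 - g - 12 = (g - 4)*(g + 3)
Cancel the common factors (g - 4), (g + 3).

g + 2*m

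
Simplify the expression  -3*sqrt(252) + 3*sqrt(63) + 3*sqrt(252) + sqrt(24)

2*sqrt(6) + 9*sqrt(7)

3*sqrt(252) = 18*sqrt(7); 3*sqrt(63) = 9*sqrt(7); 3*sqrt(252) = 18*sqrt(7); sqrt(24) = 2*sqrt(6)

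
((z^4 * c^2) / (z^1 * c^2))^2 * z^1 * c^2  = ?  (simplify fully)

c^2*z^7

Inside the bracket: z^3
Raise to the power 2: z^6
Multiply by z^1 * c^2: add exponents.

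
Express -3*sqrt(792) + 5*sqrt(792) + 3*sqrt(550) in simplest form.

3*sqrt(792) = 18*sqrt(22); 5*sqrt(792) = 30*sqrt(22); 3*sqrt(550) = 15*sqrt(22)
Combine: (-18 + 30 + 15)·sqrt(22) = 27*sqrt(22)

27*sqrt(22)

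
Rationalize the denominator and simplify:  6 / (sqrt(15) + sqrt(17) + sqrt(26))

(-sqrt(6630) + 3*sqrt(26) + 12*sqrt(17) + 14*sqrt(15))/82

Group as (sqrt(15) + sqrt(17)) + sqrt(26); multiply by (sqrt(15) + sqrt(17)) - sqrt(26), then rationalise the remaining surd.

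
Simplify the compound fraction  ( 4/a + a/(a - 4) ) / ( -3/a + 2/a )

(-a^2 - 4*a + 16)/(a - 4)

Numerator: 4/a + a/(a - 4) = (a^2 + 4*a - 16)/(a^2 - 4*a)
Denominator: -3/a + 2/a = -1/a
Divide: ((a^2 + 4*a - 16)/(a^2 - 4*a)) · (-a) = (-a^2 - 4*a + 16)/(a - 4)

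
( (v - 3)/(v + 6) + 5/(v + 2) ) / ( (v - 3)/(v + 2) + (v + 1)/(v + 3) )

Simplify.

Numerator: (v - 3)/(v + 6) + 5/(v + 2) = (v² + 4*v + 24)/(v² + 8*v + 12)
Denominator: (v - 3)/(v + 2) + (v + 1)/(v + 3) = (2*v² + 3*v - 7)/(v² + 5*v + 6)
Divide: ((v² + 4*v + 24)/(v² + 8*v + 12)) · ((v² + 5*v + 6)/(2*v² + 3*v - 7)) = (v³ + 7*v² + 36*v + 72)/(2*v³ + 15*v² + 11*v - 42)

(v³ + 7*v² + 36*v + 72)/(2*v³ + 15*v² + 11*v - 42)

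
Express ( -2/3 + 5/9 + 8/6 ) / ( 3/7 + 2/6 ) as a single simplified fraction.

77/48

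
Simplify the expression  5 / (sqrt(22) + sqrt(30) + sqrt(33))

(-660*sqrt(5) + 95*sqrt(33) + 125*sqrt(30) + 205*sqrt(22))/2279

Group as (sqrt(22) + sqrt(30)) + sqrt(33); multiply by (sqrt(22) + sqrt(30)) - sqrt(33), then rationalise the remaining surd.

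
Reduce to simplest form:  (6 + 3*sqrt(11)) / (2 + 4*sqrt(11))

Multiply numerator and denominator by -4*sqrt(11) + 2.
Denominator becomes -172; numerator becomes -120 - 18*sqrt(11).

(9*sqrt(11) + 60)/86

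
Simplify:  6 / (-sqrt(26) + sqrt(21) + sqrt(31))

Group as (sqrt(21) + sqrt(31)) - sqrt(26); multiply by (sqrt(21) + sqrt(31)) + sqrt(26), then rationalise the remaining surd.

(-39*sqrt(26) + 24*sqrt(31) + 54*sqrt(21) + 3*sqrt(16926))/482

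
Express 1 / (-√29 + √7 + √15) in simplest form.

(7*√29 + 21*√15 + 37*√7 + 2*√3045)/371

Group as (√7 + √15) - √29; multiply by (√7 + √15) + √29, then rationalise the remaining surd.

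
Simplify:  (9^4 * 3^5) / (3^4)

3^9

9^4 = 3^8; 3^5 = 3^5; 3^4 = 3^4
Combine exponents: 3^9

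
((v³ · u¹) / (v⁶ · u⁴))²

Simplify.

Inside the bracket: (v^-3) · (u^-3)
Raise to the power 2: (v^-6) · (u^-6)

1/(u⁶*v⁶)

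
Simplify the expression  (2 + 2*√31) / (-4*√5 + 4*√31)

(√5 + √31 + √155 + 31)/52

Multiply numerator and denominator by 4*√5 + 4*√31.
Denominator becomes 416; numerator becomes 8*√5 + 8*√31 + 8*√155 + 248.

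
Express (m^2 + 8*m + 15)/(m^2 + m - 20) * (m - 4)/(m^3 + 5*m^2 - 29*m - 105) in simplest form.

Factor: m^2 + 8*m + 15 = (m + 3)*(m + 5);  m^2 + m - 20 = (m - 4)*(m + 5);  m^3 + 5*m^2 - 29*m - 105 = (m + 7)*(m - 5)*(m + 3)
Cancel the common factors (m - 4), (m + 3), (m + 5).

1/(m^2 + 2*m - 35)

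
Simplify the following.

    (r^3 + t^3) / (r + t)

Factor as (a+b)(a^2-ab+b^2) with a=t, b=r.

r^2 - r*t + t^2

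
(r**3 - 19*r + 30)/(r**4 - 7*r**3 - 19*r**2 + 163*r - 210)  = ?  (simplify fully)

1/(r - 7)

Factor: r**3 - 19*r + 30 = (r + 5)*(r - 2)*(r - 3);  r**4 - 7*r**3 - 19*r**2 + 163*r - 210 = (r + 5)*(r - 3)*(r - 2)*(r - 7)
Cancel the common factors (r - 2), (r + 5), (r - 3).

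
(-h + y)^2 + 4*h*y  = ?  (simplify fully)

(h + y)^2

After expansion: h^2 + 2*h*y + y^2 — a perfect-square trinomial.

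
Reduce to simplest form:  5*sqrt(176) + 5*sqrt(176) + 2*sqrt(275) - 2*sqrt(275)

5*sqrt(176) = 20*sqrt(11); 5*sqrt(176) = 20*sqrt(11); 2*sqrt(275) = 10*sqrt(11); 2*sqrt(275) = 10*sqrt(11)
Combine: (20 + 20 + 10 - 10)·sqrt(11) = 40*sqrt(11)

40*sqrt(11)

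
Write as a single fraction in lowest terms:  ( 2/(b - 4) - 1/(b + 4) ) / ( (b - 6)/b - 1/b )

(b² + 12*b)/(b³ - 7*b² - 16*b + 112)

Numerator: 2/(b - 4) - 1/(b + 4) = (b + 12)/(b² - 16)
Denominator: (b - 6)/b - 1/b = (b - 7)/b
Divide: ((b + 12)/(b² - 16)) · (b/(b - 7)) = (b² + 12*b)/(b³ - 7*b² - 16*b + 112)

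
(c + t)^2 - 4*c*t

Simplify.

(c - t)^2

Expanding gives c^2 - 2*c*t + t^2, a perfect square.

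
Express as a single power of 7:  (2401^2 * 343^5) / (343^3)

2401^2 = 7^8; 343^5 = 7^15; 343^3 = 7^9
Combine exponents: 7^14

7^14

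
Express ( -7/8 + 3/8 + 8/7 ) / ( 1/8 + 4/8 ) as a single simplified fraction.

36/35

Numerator: -7/8 + 3/8 + 8/7 = 9/14
Denominator: 1/8 + 4/8 = 5/8
Divide: (9/14) · (8/5) = 36/35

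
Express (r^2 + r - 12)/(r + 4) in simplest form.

Factor: r^2 + r - 12 = (r - 3)*(r + 4)
Cancel the common factor (r + 4).

r - 3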